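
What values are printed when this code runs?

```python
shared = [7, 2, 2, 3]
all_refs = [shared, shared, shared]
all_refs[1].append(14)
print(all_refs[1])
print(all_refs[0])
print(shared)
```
[7, 2, 2, 3, 14]
[7, 2, 2, 3, 14]
[7, 2, 2, 3, 14]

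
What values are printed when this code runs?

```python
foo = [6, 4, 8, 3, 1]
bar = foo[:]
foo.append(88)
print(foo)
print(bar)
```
[6, 4, 8, 3, 1, 88]
[6, 4, 8, 3, 1]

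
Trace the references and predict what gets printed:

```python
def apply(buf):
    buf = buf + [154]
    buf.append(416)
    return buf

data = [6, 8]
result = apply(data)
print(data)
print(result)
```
[6, 8]
[6, 8, 154, 416]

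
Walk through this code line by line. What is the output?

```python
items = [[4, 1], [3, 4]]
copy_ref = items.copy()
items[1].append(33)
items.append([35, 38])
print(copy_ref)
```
[[4, 1], [3, 4, 33]]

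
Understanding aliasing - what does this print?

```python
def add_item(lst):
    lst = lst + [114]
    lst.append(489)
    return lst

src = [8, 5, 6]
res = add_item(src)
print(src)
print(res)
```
[8, 5, 6]
[8, 5, 6, 114, 489]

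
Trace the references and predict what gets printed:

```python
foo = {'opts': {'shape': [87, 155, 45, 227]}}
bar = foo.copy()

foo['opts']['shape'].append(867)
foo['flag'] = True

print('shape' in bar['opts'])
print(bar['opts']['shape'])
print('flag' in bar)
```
True
[87, 155, 45, 227, 867]
False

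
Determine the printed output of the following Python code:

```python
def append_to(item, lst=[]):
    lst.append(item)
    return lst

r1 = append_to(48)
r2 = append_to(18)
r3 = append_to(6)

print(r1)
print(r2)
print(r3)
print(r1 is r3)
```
[48, 18, 6]
[48, 18, 6]
[48, 18, 6]
True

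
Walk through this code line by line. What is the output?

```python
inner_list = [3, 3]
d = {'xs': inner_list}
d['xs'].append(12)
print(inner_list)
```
[3, 3, 12]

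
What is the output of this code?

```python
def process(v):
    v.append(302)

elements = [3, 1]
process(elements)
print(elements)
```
[3, 1, 302]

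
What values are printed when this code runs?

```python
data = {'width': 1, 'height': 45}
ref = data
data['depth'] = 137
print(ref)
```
{'width': 1, 'height': 45, 'depth': 137}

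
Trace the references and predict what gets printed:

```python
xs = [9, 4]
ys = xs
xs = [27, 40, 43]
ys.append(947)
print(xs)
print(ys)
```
[27, 40, 43]
[9, 4, 947]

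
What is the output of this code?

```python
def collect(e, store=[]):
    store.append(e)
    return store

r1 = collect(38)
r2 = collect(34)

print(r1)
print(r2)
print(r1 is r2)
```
[38, 34]
[38, 34]
True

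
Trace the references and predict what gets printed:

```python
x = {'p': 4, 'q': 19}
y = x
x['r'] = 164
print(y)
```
{'p': 4, 'q': 19, 'r': 164}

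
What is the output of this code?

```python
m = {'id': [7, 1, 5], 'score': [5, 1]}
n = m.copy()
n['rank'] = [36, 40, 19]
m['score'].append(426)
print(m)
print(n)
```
{'id': [7, 1, 5], 'score': [5, 1, 426]}
{'id': [7, 1, 5], 'score': [5, 1, 426], 'rank': [36, 40, 19]}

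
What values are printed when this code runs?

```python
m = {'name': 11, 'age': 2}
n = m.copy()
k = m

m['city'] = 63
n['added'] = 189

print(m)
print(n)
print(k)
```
{'name': 11, 'age': 2, 'city': 63}
{'name': 11, 'age': 2, 'added': 189}
{'name': 11, 'age': 2, 'city': 63}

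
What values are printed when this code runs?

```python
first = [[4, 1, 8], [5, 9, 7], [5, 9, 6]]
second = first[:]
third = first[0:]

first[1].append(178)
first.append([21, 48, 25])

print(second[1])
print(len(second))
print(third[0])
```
[5, 9, 7, 178]
3
[4, 1, 8]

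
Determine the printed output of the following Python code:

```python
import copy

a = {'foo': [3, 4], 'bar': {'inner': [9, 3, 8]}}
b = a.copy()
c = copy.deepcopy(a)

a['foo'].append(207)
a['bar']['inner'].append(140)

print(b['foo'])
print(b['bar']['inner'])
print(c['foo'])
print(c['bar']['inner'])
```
[3, 4, 207]
[9, 3, 8, 140]
[3, 4]
[9, 3, 8]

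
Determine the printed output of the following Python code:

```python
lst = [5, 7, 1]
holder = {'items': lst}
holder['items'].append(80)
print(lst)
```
[5, 7, 1, 80]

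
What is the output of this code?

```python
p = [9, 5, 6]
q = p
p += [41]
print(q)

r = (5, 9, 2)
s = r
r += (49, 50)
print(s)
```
[9, 5, 6, 41]
(5, 9, 2)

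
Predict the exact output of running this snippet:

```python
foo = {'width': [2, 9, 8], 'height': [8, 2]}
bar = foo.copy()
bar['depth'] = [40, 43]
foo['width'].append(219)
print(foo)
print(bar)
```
{'width': [2, 9, 8, 219], 'height': [8, 2]}
{'width': [2, 9, 8, 219], 'height': [8, 2], 'depth': [40, 43]}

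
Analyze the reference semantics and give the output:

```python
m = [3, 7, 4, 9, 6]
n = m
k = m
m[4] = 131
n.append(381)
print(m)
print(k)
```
[3, 7, 4, 9, 131, 381]
[3, 7, 4, 9, 131, 381]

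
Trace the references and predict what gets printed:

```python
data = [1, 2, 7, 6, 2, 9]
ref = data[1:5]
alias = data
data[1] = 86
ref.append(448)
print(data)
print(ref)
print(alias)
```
[1, 86, 7, 6, 2, 9]
[2, 7, 6, 2, 448]
[1, 86, 7, 6, 2, 9]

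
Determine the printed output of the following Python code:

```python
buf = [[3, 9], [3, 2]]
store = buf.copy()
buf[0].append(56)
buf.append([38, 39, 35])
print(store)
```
[[3, 9, 56], [3, 2]]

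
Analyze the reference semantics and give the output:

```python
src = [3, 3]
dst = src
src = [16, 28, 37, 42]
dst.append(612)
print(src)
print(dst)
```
[16, 28, 37, 42]
[3, 3, 612]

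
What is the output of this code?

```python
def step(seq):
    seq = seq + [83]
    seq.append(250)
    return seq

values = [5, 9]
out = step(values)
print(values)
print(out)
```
[5, 9]
[5, 9, 83, 250]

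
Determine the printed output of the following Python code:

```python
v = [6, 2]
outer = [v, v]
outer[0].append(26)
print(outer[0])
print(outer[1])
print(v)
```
[6, 2, 26]
[6, 2, 26]
[6, 2, 26]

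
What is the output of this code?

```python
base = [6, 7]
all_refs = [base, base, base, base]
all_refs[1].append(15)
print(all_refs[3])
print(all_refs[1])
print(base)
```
[6, 7, 15]
[6, 7, 15]
[6, 7, 15]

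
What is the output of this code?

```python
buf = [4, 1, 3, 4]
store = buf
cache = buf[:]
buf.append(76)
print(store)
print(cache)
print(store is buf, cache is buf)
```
[4, 1, 3, 4, 76]
[4, 1, 3, 4]
True False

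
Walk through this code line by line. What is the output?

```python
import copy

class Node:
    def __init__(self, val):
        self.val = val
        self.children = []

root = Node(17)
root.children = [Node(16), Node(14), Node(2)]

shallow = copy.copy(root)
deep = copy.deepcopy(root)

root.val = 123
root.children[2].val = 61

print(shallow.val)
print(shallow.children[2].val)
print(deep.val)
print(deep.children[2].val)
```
17
61
17
2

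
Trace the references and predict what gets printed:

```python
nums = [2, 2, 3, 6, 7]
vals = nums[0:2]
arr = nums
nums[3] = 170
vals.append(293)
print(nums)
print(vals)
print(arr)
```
[2, 2, 3, 170, 7]
[2, 2, 293]
[2, 2, 3, 170, 7]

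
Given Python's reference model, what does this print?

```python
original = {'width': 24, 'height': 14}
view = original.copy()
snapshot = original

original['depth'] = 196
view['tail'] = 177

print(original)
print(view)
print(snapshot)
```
{'width': 24, 'height': 14, 'depth': 196}
{'width': 24, 'height': 14, 'tail': 177}
{'width': 24, 'height': 14, 'depth': 196}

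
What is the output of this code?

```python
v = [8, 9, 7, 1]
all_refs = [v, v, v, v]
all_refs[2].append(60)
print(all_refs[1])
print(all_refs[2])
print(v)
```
[8, 9, 7, 1, 60]
[8, 9, 7, 1, 60]
[8, 9, 7, 1, 60]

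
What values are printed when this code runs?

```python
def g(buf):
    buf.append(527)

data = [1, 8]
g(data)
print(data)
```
[1, 8, 527]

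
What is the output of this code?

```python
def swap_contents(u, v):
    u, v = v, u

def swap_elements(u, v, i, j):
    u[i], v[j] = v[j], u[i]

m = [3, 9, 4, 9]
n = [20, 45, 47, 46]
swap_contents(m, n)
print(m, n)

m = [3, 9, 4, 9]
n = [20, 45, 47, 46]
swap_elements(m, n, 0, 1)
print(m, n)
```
[3, 9, 4, 9] [20, 45, 47, 46]
[45, 9, 4, 9] [20, 3, 47, 46]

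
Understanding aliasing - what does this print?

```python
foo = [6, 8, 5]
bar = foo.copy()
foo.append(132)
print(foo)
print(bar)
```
[6, 8, 5, 132]
[6, 8, 5]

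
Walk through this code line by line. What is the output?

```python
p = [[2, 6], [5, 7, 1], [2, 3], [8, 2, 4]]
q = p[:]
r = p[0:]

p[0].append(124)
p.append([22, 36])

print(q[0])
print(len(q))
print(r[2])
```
[2, 6, 124]
4
[2, 3]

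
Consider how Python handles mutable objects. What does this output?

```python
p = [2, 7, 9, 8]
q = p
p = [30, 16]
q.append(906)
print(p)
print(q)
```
[30, 16]
[2, 7, 9, 8, 906]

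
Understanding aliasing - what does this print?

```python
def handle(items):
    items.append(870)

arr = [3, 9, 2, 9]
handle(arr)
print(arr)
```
[3, 9, 2, 9, 870]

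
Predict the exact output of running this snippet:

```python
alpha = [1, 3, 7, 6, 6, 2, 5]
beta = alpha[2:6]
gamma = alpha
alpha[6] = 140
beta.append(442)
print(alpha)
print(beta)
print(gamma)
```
[1, 3, 7, 6, 6, 2, 140]
[7, 6, 6, 2, 442]
[1, 3, 7, 6, 6, 2, 140]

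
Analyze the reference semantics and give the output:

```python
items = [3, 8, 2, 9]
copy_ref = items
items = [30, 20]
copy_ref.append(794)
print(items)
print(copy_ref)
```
[30, 20]
[3, 8, 2, 9, 794]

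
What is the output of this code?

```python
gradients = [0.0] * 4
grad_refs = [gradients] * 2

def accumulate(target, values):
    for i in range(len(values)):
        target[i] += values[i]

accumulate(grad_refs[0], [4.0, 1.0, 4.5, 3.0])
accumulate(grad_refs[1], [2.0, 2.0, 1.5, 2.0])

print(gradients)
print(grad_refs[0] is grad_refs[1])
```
[6.0, 3.0, 6.0, 5.0]
True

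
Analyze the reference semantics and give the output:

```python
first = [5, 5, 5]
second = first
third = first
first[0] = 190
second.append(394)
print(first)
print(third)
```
[190, 5, 5, 394]
[190, 5, 5, 394]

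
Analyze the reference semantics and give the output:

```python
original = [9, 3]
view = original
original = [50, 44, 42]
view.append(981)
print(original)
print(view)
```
[50, 44, 42]
[9, 3, 981]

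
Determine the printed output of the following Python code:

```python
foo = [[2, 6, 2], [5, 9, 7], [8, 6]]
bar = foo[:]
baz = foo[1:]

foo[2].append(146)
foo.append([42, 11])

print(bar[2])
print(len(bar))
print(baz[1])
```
[8, 6, 146]
3
[8, 6, 146]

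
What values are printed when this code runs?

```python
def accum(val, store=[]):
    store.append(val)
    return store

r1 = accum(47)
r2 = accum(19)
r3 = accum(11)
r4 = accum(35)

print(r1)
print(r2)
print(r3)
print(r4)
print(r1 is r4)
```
[47, 19, 11, 35]
[47, 19, 11, 35]
[47, 19, 11, 35]
[47, 19, 11, 35]
True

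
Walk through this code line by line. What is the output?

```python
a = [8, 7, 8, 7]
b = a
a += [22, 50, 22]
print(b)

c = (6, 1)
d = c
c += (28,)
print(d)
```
[8, 7, 8, 7, 22, 50, 22]
(6, 1)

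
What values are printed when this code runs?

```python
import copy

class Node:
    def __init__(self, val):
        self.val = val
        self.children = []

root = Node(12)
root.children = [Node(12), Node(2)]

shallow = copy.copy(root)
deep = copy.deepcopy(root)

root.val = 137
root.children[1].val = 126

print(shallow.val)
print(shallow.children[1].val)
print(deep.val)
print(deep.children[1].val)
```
12
126
12
2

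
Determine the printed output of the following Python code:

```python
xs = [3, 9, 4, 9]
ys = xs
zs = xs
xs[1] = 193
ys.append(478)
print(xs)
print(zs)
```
[3, 193, 4, 9, 478]
[3, 193, 4, 9, 478]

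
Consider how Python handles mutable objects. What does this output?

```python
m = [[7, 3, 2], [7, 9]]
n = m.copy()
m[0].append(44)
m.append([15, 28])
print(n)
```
[[7, 3, 2, 44], [7, 9]]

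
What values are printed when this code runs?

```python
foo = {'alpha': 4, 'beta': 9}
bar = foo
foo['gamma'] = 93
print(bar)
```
{'alpha': 4, 'beta': 9, 'gamma': 93}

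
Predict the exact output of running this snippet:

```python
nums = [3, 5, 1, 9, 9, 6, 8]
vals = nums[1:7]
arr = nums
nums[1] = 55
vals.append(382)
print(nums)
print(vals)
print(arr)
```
[3, 55, 1, 9, 9, 6, 8]
[5, 1, 9, 9, 6, 8, 382]
[3, 55, 1, 9, 9, 6, 8]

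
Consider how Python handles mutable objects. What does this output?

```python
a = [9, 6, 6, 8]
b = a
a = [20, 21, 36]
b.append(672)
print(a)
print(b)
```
[20, 21, 36]
[9, 6, 6, 8, 672]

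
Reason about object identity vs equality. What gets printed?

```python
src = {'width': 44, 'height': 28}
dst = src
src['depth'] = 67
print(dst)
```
{'width': 44, 'height': 28, 'depth': 67}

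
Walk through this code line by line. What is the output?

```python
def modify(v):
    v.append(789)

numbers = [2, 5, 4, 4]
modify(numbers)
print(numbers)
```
[2, 5, 4, 4, 789]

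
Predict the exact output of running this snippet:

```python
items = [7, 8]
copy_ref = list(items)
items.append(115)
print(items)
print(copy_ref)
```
[7, 8, 115]
[7, 8]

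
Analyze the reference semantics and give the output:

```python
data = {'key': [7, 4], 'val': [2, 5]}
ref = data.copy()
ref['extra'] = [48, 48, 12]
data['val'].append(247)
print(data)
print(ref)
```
{'key': [7, 4], 'val': [2, 5, 247]}
{'key': [7, 4], 'val': [2, 5, 247], 'extra': [48, 48, 12]}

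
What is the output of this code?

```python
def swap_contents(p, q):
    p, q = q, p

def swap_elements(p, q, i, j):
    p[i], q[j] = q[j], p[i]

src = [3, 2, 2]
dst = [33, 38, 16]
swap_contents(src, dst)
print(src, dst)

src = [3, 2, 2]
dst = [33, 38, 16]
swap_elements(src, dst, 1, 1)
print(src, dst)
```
[3, 2, 2] [33, 38, 16]
[3, 38, 2] [33, 2, 16]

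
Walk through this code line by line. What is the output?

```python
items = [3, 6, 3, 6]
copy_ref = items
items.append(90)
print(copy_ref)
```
[3, 6, 3, 6, 90]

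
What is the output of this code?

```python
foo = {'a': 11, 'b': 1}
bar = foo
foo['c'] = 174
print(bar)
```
{'a': 11, 'b': 1, 'c': 174}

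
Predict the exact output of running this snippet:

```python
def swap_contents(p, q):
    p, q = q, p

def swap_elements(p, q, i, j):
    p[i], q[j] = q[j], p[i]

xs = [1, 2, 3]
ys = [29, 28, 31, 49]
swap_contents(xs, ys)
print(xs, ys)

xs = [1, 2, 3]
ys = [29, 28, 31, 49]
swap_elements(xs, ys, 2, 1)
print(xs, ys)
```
[1, 2, 3] [29, 28, 31, 49]
[1, 2, 28] [29, 3, 31, 49]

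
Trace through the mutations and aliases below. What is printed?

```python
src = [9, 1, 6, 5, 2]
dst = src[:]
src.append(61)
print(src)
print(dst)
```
[9, 1, 6, 5, 2, 61]
[9, 1, 6, 5, 2]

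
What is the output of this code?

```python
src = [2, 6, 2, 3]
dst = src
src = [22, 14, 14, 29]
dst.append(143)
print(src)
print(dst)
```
[22, 14, 14, 29]
[2, 6, 2, 3, 143]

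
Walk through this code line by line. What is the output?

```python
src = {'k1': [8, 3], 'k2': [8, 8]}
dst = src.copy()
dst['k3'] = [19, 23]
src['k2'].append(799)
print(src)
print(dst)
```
{'k1': [8, 3], 'k2': [8, 8, 799]}
{'k1': [8, 3], 'k2': [8, 8, 799], 'k3': [19, 23]}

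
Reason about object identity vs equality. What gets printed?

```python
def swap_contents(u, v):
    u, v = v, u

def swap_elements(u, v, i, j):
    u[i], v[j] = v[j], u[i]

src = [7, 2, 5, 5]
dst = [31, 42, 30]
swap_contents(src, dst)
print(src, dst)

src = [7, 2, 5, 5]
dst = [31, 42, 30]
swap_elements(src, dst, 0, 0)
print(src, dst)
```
[7, 2, 5, 5] [31, 42, 30]
[31, 2, 5, 5] [7, 42, 30]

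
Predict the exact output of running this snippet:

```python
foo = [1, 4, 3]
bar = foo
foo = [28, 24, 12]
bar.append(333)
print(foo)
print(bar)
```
[28, 24, 12]
[1, 4, 3, 333]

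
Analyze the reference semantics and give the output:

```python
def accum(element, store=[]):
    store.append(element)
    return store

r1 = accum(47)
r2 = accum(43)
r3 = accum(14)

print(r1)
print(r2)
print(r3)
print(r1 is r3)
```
[47, 43, 14]
[47, 43, 14]
[47, 43, 14]
True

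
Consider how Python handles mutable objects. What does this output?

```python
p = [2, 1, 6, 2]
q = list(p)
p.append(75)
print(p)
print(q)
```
[2, 1, 6, 2, 75]
[2, 1, 6, 2]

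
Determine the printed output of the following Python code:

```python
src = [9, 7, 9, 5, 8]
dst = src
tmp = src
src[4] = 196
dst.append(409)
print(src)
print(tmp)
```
[9, 7, 9, 5, 196, 409]
[9, 7, 9, 5, 196, 409]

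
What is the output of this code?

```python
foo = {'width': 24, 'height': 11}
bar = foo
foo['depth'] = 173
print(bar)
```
{'width': 24, 'height': 11, 'depth': 173}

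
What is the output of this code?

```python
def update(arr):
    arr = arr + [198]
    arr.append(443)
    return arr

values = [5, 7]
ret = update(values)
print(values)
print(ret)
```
[5, 7]
[5, 7, 198, 443]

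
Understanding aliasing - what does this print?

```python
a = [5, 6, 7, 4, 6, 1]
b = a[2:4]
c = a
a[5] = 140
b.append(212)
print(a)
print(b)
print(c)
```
[5, 6, 7, 4, 6, 140]
[7, 4, 212]
[5, 6, 7, 4, 6, 140]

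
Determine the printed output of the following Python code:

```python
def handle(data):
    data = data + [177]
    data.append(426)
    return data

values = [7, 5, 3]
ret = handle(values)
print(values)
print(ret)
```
[7, 5, 3]
[7, 5, 3, 177, 426]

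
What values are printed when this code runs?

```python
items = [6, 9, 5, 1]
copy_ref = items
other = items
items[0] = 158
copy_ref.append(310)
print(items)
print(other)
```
[158, 9, 5, 1, 310]
[158, 9, 5, 1, 310]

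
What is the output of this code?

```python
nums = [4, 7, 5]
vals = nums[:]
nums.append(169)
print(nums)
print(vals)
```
[4, 7, 5, 169]
[4, 7, 5]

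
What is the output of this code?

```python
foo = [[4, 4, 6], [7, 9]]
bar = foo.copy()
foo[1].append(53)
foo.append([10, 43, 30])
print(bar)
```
[[4, 4, 6], [7, 9, 53]]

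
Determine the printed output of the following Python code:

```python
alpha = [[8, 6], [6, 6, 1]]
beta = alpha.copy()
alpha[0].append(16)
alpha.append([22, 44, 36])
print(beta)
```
[[8, 6, 16], [6, 6, 1]]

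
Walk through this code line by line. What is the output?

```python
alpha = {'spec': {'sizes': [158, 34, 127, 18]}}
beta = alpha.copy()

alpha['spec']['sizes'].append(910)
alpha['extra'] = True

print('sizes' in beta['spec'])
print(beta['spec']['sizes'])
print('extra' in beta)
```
True
[158, 34, 127, 18, 910]
False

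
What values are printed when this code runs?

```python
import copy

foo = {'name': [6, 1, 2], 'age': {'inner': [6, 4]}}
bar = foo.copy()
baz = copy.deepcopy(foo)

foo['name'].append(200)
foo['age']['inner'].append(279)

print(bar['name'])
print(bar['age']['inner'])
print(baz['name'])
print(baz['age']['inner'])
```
[6, 1, 2, 200]
[6, 4, 279]
[6, 1, 2]
[6, 4]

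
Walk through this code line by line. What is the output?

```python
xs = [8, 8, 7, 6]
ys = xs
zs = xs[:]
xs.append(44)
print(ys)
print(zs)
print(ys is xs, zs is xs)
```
[8, 8, 7, 6, 44]
[8, 8, 7, 6]
True False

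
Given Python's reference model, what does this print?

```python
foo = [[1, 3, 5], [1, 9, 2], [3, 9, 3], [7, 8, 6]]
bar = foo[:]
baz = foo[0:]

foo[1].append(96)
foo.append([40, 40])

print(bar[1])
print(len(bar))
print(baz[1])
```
[1, 9, 2, 96]
4
[1, 9, 2, 96]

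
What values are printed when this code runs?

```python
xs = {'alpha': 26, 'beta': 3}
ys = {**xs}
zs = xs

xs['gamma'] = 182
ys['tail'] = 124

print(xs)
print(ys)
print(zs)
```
{'alpha': 26, 'beta': 3, 'gamma': 182}
{'alpha': 26, 'beta': 3, 'tail': 124}
{'alpha': 26, 'beta': 3, 'gamma': 182}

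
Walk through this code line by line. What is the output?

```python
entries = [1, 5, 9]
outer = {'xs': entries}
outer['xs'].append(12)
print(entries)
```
[1, 5, 9, 12]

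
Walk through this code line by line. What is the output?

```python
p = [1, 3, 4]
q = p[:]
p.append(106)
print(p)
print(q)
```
[1, 3, 4, 106]
[1, 3, 4]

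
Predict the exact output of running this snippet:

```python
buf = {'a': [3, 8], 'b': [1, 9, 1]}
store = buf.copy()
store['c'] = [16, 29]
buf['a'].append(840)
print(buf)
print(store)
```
{'a': [3, 8, 840], 'b': [1, 9, 1]}
{'a': [3, 8, 840], 'b': [1, 9, 1], 'c': [16, 29]}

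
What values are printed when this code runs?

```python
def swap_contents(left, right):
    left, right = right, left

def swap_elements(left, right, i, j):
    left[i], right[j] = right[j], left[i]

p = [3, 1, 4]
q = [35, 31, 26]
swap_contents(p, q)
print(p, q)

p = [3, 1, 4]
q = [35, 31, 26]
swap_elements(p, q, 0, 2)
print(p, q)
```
[3, 1, 4] [35, 31, 26]
[26, 1, 4] [35, 31, 3]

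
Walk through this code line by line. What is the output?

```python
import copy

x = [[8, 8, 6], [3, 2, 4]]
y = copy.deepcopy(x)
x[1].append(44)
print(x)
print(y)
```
[[8, 8, 6], [3, 2, 4, 44]]
[[8, 8, 6], [3, 2, 4]]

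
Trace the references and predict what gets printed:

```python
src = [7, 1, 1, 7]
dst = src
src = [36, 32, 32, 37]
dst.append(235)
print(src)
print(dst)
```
[36, 32, 32, 37]
[7, 1, 1, 7, 235]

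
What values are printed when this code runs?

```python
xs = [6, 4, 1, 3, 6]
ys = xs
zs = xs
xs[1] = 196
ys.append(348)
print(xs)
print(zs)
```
[6, 196, 1, 3, 6, 348]
[6, 196, 1, 3, 6, 348]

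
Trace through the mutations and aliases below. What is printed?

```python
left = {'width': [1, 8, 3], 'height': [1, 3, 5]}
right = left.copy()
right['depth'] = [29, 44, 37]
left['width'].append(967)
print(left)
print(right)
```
{'width': [1, 8, 3, 967], 'height': [1, 3, 5]}
{'width': [1, 8, 3, 967], 'height': [1, 3, 5], 'depth': [29, 44, 37]}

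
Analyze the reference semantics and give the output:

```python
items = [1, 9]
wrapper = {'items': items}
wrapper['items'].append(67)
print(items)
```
[1, 9, 67]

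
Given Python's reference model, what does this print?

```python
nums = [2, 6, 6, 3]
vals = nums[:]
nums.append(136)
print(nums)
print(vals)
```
[2, 6, 6, 3, 136]
[2, 6, 6, 3]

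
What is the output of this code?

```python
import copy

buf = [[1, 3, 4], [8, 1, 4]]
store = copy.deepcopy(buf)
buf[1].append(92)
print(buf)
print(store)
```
[[1, 3, 4], [8, 1, 4, 92]]
[[1, 3, 4], [8, 1, 4]]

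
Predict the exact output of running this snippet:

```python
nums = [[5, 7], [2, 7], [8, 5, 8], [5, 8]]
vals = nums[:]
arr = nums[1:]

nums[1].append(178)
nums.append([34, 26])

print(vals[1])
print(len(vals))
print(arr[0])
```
[2, 7, 178]
4
[2, 7, 178]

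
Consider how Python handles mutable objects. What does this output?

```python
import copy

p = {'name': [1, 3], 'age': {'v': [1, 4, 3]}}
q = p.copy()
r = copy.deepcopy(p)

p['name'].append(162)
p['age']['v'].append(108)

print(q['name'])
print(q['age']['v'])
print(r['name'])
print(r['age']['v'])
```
[1, 3, 162]
[1, 4, 3, 108]
[1, 3]
[1, 4, 3]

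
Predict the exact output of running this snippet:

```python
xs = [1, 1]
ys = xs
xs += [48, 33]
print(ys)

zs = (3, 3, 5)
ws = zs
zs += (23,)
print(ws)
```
[1, 1, 48, 33]
(3, 3, 5)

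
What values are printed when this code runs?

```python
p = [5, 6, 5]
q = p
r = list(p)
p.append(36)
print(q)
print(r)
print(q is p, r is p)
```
[5, 6, 5, 36]
[5, 6, 5]
True False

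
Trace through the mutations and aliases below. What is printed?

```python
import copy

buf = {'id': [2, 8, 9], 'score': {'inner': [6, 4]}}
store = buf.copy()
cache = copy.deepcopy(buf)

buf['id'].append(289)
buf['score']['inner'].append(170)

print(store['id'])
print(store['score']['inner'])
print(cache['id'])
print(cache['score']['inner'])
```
[2, 8, 9, 289]
[6, 4, 170]
[2, 8, 9]
[6, 4]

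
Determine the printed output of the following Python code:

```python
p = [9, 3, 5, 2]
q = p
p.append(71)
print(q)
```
[9, 3, 5, 2, 71]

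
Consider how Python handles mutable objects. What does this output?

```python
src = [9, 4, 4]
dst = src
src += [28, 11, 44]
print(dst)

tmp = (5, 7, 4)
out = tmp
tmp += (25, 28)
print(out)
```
[9, 4, 4, 28, 11, 44]
(5, 7, 4)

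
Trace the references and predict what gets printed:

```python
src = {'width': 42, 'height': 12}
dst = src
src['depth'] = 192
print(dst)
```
{'width': 42, 'height': 12, 'depth': 192}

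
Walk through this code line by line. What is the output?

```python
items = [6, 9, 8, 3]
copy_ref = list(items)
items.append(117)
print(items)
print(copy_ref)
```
[6, 9, 8, 3, 117]
[6, 9, 8, 3]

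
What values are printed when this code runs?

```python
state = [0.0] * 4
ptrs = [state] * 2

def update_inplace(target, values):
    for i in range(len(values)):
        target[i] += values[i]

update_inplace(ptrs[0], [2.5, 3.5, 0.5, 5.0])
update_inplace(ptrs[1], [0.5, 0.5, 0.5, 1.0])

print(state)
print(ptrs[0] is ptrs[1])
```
[3.0, 4.0, 1.0, 6.0]
True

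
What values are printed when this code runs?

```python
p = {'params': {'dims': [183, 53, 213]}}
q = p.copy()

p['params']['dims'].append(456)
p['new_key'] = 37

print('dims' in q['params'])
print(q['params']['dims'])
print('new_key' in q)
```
True
[183, 53, 213, 456]
False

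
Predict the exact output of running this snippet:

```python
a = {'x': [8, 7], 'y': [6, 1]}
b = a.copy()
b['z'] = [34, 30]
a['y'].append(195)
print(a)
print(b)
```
{'x': [8, 7], 'y': [6, 1, 195]}
{'x': [8, 7], 'y': [6, 1, 195], 'z': [34, 30]}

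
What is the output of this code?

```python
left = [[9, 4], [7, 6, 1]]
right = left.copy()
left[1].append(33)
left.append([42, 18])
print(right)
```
[[9, 4], [7, 6, 1, 33]]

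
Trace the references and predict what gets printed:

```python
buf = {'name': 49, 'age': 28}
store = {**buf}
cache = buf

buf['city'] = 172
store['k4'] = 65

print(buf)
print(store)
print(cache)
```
{'name': 49, 'age': 28, 'city': 172}
{'name': 49, 'age': 28, 'k4': 65}
{'name': 49, 'age': 28, 'city': 172}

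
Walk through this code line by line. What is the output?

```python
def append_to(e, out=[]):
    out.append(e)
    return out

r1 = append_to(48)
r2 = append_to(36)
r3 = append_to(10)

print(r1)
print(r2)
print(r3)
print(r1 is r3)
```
[48, 36, 10]
[48, 36, 10]
[48, 36, 10]
True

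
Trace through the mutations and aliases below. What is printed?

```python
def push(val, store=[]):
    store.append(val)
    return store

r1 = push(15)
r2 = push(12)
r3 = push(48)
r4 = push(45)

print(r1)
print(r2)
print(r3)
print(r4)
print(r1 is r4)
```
[15, 12, 48, 45]
[15, 12, 48, 45]
[15, 12, 48, 45]
[15, 12, 48, 45]
True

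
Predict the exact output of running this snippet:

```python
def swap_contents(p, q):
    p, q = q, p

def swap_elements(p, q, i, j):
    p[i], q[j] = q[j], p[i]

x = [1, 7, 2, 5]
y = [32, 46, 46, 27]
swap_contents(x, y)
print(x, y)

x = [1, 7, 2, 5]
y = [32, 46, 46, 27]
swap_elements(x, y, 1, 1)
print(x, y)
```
[1, 7, 2, 5] [32, 46, 46, 27]
[1, 46, 2, 5] [32, 7, 46, 27]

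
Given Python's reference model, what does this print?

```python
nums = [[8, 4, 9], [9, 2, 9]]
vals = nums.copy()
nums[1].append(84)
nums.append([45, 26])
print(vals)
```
[[8, 4, 9], [9, 2, 9, 84]]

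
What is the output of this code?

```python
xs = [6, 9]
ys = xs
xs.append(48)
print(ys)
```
[6, 9, 48]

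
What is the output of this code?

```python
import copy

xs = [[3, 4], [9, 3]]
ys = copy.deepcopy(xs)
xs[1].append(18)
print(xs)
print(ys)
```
[[3, 4], [9, 3, 18]]
[[3, 4], [9, 3]]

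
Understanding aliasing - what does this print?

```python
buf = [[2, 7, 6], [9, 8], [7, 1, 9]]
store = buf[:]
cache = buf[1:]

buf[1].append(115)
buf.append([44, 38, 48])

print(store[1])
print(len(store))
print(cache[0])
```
[9, 8, 115]
3
[9, 8, 115]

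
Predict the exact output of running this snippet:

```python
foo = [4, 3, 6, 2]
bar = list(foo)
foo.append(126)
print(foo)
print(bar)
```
[4, 3, 6, 2, 126]
[4, 3, 6, 2]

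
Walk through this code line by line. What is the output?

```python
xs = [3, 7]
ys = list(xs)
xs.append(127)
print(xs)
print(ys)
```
[3, 7, 127]
[3, 7]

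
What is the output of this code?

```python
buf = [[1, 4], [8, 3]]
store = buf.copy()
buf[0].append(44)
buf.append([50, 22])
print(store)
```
[[1, 4, 44], [8, 3]]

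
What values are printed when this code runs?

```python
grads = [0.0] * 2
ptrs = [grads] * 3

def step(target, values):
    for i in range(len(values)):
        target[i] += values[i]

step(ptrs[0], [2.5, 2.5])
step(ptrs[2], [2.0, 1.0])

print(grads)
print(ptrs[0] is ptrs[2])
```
[4.5, 3.5]
True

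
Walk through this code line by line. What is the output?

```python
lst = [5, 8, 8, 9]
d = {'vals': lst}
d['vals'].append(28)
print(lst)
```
[5, 8, 8, 9, 28]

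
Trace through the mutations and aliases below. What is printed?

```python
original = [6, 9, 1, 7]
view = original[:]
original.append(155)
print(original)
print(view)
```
[6, 9, 1, 7, 155]
[6, 9, 1, 7]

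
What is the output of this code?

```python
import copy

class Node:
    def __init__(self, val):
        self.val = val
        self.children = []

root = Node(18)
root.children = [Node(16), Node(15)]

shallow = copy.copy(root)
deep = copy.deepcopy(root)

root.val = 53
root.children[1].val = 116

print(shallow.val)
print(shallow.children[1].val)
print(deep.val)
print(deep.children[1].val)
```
18
116
18
15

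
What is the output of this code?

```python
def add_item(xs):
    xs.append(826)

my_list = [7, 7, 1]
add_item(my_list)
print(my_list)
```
[7, 7, 1, 826]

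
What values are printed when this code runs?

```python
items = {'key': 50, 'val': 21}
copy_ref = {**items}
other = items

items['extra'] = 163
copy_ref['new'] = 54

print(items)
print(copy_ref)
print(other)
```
{'key': 50, 'val': 21, 'extra': 163}
{'key': 50, 'val': 21, 'new': 54}
{'key': 50, 'val': 21, 'extra': 163}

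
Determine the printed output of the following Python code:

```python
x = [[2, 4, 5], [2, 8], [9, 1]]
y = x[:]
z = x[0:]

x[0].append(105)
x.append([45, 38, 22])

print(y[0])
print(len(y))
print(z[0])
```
[2, 4, 5, 105]
3
[2, 4, 5, 105]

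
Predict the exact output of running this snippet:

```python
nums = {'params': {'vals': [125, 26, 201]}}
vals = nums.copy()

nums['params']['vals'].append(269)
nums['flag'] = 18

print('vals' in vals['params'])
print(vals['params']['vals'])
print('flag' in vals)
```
True
[125, 26, 201, 269]
False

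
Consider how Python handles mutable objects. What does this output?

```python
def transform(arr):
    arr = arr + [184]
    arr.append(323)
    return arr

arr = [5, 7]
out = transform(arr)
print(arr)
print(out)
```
[5, 7]
[5, 7, 184, 323]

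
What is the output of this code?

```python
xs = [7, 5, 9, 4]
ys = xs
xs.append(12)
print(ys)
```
[7, 5, 9, 4, 12]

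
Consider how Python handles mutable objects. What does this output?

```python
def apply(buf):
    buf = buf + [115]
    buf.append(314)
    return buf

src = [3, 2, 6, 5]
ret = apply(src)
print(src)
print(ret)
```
[3, 2, 6, 5]
[3, 2, 6, 5, 115, 314]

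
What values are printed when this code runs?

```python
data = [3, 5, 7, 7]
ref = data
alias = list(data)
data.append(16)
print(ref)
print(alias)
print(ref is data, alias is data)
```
[3, 5, 7, 7, 16]
[3, 5, 7, 7]
True False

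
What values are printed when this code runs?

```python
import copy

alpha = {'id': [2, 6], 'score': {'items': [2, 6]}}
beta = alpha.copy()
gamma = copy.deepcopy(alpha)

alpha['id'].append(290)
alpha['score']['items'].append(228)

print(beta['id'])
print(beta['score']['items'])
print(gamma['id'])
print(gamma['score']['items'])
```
[2, 6, 290]
[2, 6, 228]
[2, 6]
[2, 6]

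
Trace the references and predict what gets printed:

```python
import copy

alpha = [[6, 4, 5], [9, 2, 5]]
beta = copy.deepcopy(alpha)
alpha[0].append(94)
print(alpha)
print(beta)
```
[[6, 4, 5, 94], [9, 2, 5]]
[[6, 4, 5], [9, 2, 5]]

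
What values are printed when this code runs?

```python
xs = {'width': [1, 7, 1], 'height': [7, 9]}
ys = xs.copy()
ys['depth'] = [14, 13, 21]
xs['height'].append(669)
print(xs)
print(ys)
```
{'width': [1, 7, 1], 'height': [7, 9, 669]}
{'width': [1, 7, 1], 'height': [7, 9, 669], 'depth': [14, 13, 21]}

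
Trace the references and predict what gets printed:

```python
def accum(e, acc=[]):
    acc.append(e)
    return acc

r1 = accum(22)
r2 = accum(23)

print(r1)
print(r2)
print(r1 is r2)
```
[22, 23]
[22, 23]
True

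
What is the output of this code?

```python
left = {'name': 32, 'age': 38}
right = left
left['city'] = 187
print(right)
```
{'name': 32, 'age': 38, 'city': 187}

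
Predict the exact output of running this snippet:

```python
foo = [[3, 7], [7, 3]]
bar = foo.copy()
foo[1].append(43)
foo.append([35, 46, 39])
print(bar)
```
[[3, 7], [7, 3, 43]]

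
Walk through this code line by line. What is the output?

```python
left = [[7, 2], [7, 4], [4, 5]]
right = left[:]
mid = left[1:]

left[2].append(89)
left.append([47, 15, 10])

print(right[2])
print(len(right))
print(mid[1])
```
[4, 5, 89]
3
[4, 5, 89]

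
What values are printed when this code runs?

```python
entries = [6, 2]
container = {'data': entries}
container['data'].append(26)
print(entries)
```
[6, 2, 26]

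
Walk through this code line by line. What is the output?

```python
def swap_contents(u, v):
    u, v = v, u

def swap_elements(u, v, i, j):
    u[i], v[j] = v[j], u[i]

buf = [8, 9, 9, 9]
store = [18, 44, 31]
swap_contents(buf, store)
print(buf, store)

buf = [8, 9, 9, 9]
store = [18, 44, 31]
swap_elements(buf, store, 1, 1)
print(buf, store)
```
[8, 9, 9, 9] [18, 44, 31]
[8, 44, 9, 9] [18, 9, 31]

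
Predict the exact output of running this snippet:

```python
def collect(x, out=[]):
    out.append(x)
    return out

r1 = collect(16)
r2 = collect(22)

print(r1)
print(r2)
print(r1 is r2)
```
[16, 22]
[16, 22]
True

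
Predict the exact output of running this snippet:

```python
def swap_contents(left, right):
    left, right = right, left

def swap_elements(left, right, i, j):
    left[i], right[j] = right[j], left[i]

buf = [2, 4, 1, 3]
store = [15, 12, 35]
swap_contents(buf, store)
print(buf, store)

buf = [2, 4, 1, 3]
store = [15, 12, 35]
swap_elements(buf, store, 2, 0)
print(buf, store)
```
[2, 4, 1, 3] [15, 12, 35]
[2, 4, 15, 3] [1, 12, 35]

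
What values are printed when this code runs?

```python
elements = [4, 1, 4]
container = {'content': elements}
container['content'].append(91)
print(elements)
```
[4, 1, 4, 91]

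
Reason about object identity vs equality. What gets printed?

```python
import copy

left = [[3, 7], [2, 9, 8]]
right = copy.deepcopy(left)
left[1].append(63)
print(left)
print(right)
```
[[3, 7], [2, 9, 8, 63]]
[[3, 7], [2, 9, 8]]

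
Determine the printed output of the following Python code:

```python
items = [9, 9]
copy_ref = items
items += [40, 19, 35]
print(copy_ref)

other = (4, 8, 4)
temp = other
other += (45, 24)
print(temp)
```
[9, 9, 40, 19, 35]
(4, 8, 4)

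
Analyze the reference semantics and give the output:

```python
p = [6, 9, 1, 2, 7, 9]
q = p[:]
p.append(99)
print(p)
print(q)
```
[6, 9, 1, 2, 7, 9, 99]
[6, 9, 1, 2, 7, 9]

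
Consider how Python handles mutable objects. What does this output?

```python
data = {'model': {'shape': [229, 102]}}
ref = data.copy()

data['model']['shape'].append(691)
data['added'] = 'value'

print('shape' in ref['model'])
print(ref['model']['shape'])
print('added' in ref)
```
True
[229, 102, 691]
False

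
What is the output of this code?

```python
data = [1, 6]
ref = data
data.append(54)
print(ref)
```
[1, 6, 54]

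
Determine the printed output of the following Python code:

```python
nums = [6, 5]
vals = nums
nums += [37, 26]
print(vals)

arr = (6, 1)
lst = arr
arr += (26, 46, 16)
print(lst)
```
[6, 5, 37, 26]
(6, 1)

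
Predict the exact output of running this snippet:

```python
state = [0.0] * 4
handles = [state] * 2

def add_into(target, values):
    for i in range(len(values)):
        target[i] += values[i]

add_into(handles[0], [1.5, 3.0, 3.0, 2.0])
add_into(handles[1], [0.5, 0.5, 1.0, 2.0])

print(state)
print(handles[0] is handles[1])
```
[2.0, 3.5, 4.0, 4.0]
True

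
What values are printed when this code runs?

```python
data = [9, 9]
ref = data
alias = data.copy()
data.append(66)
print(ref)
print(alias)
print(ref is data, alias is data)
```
[9, 9, 66]
[9, 9]
True False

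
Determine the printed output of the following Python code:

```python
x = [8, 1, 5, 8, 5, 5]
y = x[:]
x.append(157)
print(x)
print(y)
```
[8, 1, 5, 8, 5, 5, 157]
[8, 1, 5, 8, 5, 5]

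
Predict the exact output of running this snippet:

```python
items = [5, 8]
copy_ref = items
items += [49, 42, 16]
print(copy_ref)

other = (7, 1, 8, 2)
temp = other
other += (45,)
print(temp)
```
[5, 8, 49, 42, 16]
(7, 1, 8, 2)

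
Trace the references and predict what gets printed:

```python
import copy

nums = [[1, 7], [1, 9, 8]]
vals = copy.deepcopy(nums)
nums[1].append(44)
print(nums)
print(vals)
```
[[1, 7], [1, 9, 8, 44]]
[[1, 7], [1, 9, 8]]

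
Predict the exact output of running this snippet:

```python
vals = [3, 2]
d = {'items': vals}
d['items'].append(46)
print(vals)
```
[3, 2, 46]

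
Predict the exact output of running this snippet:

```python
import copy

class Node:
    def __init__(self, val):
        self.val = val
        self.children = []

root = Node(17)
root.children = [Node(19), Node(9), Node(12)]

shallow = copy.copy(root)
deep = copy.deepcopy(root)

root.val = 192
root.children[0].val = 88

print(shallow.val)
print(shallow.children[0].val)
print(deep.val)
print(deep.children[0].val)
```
17
88
17
19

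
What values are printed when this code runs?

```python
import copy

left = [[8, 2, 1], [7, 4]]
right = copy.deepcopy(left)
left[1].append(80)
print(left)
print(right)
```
[[8, 2, 1], [7, 4, 80]]
[[8, 2, 1], [7, 4]]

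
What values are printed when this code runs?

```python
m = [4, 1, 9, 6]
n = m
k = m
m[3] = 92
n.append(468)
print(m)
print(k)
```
[4, 1, 9, 92, 468]
[4, 1, 9, 92, 468]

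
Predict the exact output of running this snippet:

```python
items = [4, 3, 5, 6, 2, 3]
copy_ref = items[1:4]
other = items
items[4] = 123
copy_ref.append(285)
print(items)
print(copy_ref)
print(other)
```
[4, 3, 5, 6, 123, 3]
[3, 5, 6, 285]
[4, 3, 5, 6, 123, 3]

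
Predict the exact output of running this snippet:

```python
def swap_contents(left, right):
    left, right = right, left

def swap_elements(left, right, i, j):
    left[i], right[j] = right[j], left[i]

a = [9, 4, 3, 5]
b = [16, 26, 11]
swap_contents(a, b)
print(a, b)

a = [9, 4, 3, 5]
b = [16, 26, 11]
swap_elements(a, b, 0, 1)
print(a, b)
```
[9, 4, 3, 5] [16, 26, 11]
[26, 4, 3, 5] [16, 9, 11]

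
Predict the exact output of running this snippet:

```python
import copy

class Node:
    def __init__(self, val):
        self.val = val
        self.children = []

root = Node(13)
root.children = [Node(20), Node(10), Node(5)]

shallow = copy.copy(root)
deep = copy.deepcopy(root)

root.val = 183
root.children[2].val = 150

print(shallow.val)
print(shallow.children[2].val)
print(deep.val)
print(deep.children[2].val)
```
13
150
13
5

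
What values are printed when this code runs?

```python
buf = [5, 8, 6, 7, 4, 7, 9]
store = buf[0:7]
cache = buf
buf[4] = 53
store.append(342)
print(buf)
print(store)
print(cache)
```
[5, 8, 6, 7, 53, 7, 9]
[5, 8, 6, 7, 4, 7, 9, 342]
[5, 8, 6, 7, 53, 7, 9]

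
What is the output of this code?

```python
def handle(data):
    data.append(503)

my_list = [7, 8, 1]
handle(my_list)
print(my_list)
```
[7, 8, 1, 503]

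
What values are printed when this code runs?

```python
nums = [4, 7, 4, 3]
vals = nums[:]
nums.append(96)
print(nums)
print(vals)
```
[4, 7, 4, 3, 96]
[4, 7, 4, 3]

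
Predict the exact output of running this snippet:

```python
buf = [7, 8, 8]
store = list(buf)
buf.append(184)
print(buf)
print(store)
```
[7, 8, 8, 184]
[7, 8, 8]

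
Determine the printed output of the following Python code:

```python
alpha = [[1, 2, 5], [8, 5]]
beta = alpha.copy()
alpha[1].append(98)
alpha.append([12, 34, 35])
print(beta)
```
[[1, 2, 5], [8, 5, 98]]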